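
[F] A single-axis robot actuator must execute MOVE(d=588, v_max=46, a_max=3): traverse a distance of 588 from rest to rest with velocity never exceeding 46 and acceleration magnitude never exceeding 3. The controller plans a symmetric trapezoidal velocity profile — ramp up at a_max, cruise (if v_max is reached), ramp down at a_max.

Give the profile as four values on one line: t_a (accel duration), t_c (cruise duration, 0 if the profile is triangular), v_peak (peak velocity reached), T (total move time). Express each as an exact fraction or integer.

(v_max)²/a_max = 46²/3 = 2116/3
588 < 2116/3 → triangular
v_peak = √(588·3) = √1764 = 42
t_a = 42/3 = 14; t_c = 0
T = 2·14 = 28

t_a=14 t_c=0 v_peak=42 T=28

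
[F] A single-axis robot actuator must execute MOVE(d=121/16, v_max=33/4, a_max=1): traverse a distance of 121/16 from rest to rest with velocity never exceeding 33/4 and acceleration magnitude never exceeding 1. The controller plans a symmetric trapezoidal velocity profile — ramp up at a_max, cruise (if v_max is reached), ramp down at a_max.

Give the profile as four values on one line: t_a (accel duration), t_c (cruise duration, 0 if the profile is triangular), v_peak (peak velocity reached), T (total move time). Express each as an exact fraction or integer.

t_a=11/4 t_c=0 v_peak=11/4 T=11/2

v_max²/a_max = (33/4)²/1 = 1089/16
121/16 < 1089/16 → triangular
v_peak = √(121/16·1) = √(121/16) = 11/4
t_a = (11/4)/1 = 11/4; t_c = 0
T = 2·11/4 = 11/2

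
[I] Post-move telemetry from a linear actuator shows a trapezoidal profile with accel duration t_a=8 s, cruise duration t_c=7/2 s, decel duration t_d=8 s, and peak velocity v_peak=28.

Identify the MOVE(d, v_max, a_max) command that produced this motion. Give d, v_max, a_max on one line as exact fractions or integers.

d=322 v_max=28 a_max=7/2

a_max = 28/8 = 7/2
d_a = ½·28·8 = 112; d_c = 28·7/2 = 98
d = 2·112 + 98 = 322
t_c = 7/2 > 0 → v_max = v_peak = 28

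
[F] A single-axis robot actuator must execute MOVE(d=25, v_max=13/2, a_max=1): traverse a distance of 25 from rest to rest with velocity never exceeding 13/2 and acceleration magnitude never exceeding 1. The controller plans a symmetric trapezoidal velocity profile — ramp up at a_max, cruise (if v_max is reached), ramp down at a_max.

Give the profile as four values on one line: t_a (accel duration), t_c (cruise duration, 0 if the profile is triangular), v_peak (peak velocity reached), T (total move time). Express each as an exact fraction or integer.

t_a=5 t_c=0 v_peak=5 T=10

(v_max)²/a_max = (13/2)²/1 = 169/4
25 < 169/4 ⇒ no cruise
v_peak = √(25·1) = √25 = 5
t_a = 5/1 = 5; t_c = 0
T = 2·5 = 10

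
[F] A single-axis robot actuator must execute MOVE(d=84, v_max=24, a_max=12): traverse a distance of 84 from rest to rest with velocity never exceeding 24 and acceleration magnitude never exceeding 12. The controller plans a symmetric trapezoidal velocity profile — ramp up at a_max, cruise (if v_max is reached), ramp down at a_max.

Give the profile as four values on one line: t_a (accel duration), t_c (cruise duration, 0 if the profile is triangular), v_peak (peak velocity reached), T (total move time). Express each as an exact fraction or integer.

vₘ²/aₘ = 24²/12 = 48
84 ≥ 48 ⇒ cruise phase
t_a = 24/12 = 2; v_peak = 24
d_cruise = 84 − 48 = 36; t_c = 36/24 = 3/2
T = 2·2 + 3/2 = 11/2

t_a=2 t_c=3/2 v_peak=24 T=11/2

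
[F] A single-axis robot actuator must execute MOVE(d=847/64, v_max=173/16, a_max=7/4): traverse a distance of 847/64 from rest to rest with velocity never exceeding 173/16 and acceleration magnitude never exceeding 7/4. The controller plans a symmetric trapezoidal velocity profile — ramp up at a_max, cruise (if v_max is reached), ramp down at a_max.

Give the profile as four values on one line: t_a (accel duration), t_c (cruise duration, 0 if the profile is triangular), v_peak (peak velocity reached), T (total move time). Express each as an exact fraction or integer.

t_a=11/4 t_c=0 v_peak=77/16 T=11/2

vₘ²/aₘ = (173/16)²/(7/4) = 29929/448
847/64 < 29929/448 ⇒ no cruise
v_peak = √(847/64·7/4) = √(5929/256) = 77/16
t_a = (77/16)/(7/4) = 11/4; t_c = 0
T = 2·11/4 = 11/2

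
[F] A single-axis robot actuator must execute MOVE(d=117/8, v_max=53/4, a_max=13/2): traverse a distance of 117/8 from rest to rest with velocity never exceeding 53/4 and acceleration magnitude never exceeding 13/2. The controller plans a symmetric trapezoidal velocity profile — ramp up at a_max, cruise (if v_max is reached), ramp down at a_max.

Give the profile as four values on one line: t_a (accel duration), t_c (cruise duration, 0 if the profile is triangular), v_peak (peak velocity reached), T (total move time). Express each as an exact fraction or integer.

vₘ²/aₘ = (53/4)²/(13/2) = 2809/104
117/8 < 2809/104 ⇒ no cruise
v_peak = √(117/8·13/2) = √(1521/16) = 39/4
t_a = (39/4)/(13/2) = 3/2; t_c = 0
T = 2·3/2 = 3

t_a=3/2 t_c=0 v_peak=39/4 T=3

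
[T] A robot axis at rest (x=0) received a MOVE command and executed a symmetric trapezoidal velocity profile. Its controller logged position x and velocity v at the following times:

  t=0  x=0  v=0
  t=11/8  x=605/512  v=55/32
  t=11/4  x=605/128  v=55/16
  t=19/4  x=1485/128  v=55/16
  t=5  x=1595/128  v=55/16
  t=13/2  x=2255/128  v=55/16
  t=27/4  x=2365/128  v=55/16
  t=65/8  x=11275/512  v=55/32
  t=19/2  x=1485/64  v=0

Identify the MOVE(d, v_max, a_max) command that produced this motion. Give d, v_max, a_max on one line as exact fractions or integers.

d=1485/64 v_max=55/16 a_max=5/4

final state: t=19/2, x=1485/64, v=0 → d = 1485/64
a_max = (55/32−0)/(11/8−0) = 5/4
max v = 55/16 over t∈[11/4,27/4] → v_max = 55/16
check: 55/16·(11/4+4) = 1485/64 ✓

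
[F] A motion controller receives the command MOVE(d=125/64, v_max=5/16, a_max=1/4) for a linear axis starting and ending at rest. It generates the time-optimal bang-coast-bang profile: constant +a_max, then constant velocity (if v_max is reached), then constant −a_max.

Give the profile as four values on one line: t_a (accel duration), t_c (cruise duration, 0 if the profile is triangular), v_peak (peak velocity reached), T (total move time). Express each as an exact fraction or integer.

v_max²/a_max = (5/16)²/(1/4) = 25/64
125/64 ≥ 25/64 → trapezoidal
t_a = (5/16)/(1/4) = 5/4; v_peak = 5/16
d_cruise = 125/64 − 25/64 = 25/16; t_c = (25/16)/(5/16) = 5
T = 2·5/4 + 5 = 15/2

t_a=5/4 t_c=5 v_peak=5/16 T=15/2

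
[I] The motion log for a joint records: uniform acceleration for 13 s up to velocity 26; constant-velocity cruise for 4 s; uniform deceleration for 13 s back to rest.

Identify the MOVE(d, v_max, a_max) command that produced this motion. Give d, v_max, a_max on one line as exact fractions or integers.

d=442 v_max=26 a_max=2

a_max = 26/13 = 2
d_a = ½·26·13 = 169; d_c = 26·4 = 104
d = 2·169 + 104 = 442
t_c = 4 > 0 so v_max = 26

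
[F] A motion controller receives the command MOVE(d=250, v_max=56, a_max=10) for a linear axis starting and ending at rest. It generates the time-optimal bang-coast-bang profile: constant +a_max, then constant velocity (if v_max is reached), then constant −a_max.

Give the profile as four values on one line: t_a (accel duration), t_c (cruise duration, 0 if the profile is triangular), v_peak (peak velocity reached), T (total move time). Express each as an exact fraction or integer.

t_a=5 t_c=0 v_peak=50 T=10

v_max²/a_max = 56²/10 = 1568/5
250 < 1568/5 → triangular
v_peak = √(250·10) = √2500 = 50
t_a = 50/10 = 5; t_c = 0
T = 2·5 = 10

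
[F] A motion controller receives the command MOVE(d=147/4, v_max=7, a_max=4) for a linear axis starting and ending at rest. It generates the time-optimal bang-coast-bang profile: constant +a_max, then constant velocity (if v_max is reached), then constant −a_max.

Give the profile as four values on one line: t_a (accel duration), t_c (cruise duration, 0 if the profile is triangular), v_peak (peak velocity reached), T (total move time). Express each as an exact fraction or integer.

t_a=7/4 t_c=7/2 v_peak=7 T=7

v_max²/a_max = 7²/4 = 49/4
147/4 ≥ 49/4 so v_max reached
t_a = 7/4; v_peak = 7
d_cruise = 147/4 − 49/4 = 49/2; t_c = (49/2)/7 = 7/2
T = 2·7/4 + 7/2 = 7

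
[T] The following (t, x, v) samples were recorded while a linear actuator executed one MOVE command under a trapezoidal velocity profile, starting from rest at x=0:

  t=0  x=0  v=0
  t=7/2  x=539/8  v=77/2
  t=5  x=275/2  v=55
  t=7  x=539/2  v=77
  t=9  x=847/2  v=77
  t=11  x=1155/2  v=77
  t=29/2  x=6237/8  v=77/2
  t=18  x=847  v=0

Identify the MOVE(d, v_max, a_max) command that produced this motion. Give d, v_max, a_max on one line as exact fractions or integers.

final state: t=18, x=847, v=0 → d = 847
a_max = (77/2−0)/(7/2−0) = 11
max v = 77 over t∈[7,11] → v_max = 77
check: 77·(7+4) = 847 ✓

d=847 v_max=77 a_max=11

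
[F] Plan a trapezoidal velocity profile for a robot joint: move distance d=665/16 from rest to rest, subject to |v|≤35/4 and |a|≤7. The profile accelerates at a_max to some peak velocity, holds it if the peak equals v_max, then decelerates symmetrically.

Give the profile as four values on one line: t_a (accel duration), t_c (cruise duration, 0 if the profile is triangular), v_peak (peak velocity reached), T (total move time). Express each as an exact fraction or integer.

vₘ²/aₘ = (35/4)²/7 = 175/16
665/16 ≥ 175/16 → trapezoidal
t_a = (35/4)/7 = 5/4; v_peak = 35/4
d_cruise = 665/16 − 175/16 = 245/8; t_c = (245/8)/(35/4) = 7/2
T = 2·5/4 + 7/2 = 6

t_a=5/4 t_c=7/2 v_peak=35/4 T=6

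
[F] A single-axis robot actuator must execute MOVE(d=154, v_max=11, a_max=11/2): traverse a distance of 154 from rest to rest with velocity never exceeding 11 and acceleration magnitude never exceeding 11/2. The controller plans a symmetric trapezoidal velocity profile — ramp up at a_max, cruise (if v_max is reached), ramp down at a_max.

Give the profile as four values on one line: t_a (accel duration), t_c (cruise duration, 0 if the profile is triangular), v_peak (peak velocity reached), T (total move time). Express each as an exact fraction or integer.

t_a=2 t_c=12 v_peak=11 T=16

v_max²/a_max = 11²/(11/2) = 22
154 ≥ 22 ⇒ cruise phase
t_a = 11/(11/2) = 2; v_peak = 11
d_cruise = 154 − 22 = 132; t_c = 132/11 = 12
T = 2·2 + 12 = 16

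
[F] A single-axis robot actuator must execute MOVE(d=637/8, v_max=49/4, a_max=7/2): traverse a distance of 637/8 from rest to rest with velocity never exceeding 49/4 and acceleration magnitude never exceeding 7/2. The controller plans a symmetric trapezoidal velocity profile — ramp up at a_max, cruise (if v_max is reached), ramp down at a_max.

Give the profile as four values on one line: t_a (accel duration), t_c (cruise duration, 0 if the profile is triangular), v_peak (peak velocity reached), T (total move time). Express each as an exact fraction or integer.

t_a=7/2 t_c=3 v_peak=49/4 T=10

v_max²/a_max = (49/4)²/(7/2) = 343/8
637/8 ≥ 343/8 so v_max reached
t_a = (49/4)/(7/2) = 7/2; v_peak = 49/4
d_cruise = 637/8 − 343/8 = 147/4; t_c = (147/4)/(49/4) = 3
T = 2·7/2 + 3 = 10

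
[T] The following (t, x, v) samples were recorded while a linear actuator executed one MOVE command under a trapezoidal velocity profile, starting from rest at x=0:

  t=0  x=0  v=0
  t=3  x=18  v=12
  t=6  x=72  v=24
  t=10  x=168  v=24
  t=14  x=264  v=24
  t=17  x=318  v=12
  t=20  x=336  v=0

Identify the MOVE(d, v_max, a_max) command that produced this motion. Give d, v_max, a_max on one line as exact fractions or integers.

d=336 v_max=24 a_max=4

final state: t=20, x=336, v=0 → d = 336
a_max = (12−0)/(3−0) = 4
max v = 24 over t∈[6,14] → v_max = 24
check: 24·(6+8) = 336 ✓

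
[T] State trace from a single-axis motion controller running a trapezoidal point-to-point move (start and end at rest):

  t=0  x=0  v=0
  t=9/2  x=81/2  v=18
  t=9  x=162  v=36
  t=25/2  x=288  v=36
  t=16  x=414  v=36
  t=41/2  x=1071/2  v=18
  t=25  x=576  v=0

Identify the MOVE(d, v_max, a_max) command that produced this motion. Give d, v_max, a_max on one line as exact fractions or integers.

final state: t=25, x=576, v=0 → d = 576
a_max = (18−0)/(9/2−0) = 4
max v = 36 over t∈[9,16] → v_max = 36
check: 36·(9+7) = 576 ✓

d=576 v_max=36 a_max=4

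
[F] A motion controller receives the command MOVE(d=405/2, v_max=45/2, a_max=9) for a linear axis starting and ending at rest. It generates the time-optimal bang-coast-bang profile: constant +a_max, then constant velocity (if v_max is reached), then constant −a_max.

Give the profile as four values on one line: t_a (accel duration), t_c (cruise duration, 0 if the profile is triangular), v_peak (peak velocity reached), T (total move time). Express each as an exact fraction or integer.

t_a=5/2 t_c=13/2 v_peak=45/2 T=23/2

vₘ²/aₘ = (45/2)²/9 = 225/4
405/2 ≥ 225/4 ⇒ cruise phase
t_a = (45/2)/9 = 5/2; v_peak = 45/2
d_cruise = 405/2 − 225/4 = 585/4; t_c = (585/4)/(45/2) = 13/2
T = 2·5/2 + 13/2 = 23/2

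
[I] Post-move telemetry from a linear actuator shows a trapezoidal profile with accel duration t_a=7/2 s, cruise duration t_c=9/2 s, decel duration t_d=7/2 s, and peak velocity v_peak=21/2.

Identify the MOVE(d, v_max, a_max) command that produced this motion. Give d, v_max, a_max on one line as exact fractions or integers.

d=84 v_max=21/2 a_max=3

a_max = (21/2)/(7/2) = 3
d_a = ½·21/2·7/2 = 147/8; d_c = 21/2·9/2 = 189/4
d = 2·147/8 + 189/4 = 84
t_c = 9/2 > 0 ⇒ limit active, v_max = 21/2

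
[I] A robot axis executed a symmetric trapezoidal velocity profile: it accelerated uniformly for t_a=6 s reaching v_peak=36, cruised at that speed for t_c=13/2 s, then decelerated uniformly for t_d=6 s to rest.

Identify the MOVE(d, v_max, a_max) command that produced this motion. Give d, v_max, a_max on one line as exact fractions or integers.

a_max = 36/6 = 6
d_a = ½·36·6 = 108; d_c = 36·13/2 = 234
d = 2·108 + 234 = 450
t_c = 13/2 > 0 so v_max = 36

d=450 v_max=36 a_max=6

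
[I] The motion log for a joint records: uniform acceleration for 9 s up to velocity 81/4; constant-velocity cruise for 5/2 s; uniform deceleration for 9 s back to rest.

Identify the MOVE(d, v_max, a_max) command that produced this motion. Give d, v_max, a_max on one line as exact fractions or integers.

d=1863/8 v_max=81/4 a_max=9/4

a_max = (81/4)/9 = 9/4
d_a = ½·81/4·9 = 729/8; d_c = 81/4·5/2 = 405/8
d = 2·729/8 + 405/8 = 1863/8
t_c = 5/2 > 0 so v_max = 81/4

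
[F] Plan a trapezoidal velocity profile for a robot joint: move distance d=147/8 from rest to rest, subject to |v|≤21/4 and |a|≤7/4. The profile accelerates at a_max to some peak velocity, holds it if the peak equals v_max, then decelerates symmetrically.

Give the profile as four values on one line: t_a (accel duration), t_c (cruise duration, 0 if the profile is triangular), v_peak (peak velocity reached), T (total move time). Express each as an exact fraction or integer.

t_a=3 t_c=1/2 v_peak=21/4 T=13/2

v_max²/a_max = (21/4)²/(7/4) = 63/4
147/8 ≥ 63/4 ⇒ cruise phase
t_a = (21/4)/(7/4) = 3; v_peak = 21/4
d_cruise = 147/8 − 63/4 = 21/8; t_c = (21/8)/(21/4) = 1/2
T = 2·3 + 1/2 = 13/2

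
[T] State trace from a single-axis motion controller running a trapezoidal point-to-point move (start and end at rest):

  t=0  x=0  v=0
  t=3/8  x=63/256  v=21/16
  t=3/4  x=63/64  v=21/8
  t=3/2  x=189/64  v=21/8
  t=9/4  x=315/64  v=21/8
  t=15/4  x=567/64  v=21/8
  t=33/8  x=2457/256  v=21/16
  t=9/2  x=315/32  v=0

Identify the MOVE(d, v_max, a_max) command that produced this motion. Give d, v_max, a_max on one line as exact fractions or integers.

d=315/32 v_max=21/8 a_max=7/2

final state: t=9/2, x=315/32, v=0 → d = 315/32
a_max = (21/16−0)/(3/8−0) = 7/2
max v = 21/8 over t∈[3/4,15/4] → v_max = 21/8
check: 21/8·(3/4+3) = 315/32 ✓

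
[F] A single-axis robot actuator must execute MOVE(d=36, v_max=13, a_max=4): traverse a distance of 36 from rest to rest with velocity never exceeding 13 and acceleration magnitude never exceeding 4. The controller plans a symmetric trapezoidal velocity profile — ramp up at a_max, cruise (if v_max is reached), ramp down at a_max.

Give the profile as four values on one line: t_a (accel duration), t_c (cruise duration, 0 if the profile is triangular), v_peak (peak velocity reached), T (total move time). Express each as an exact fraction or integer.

v_max²/a_max = 13²/4 = 169/4
36 < 169/4 ⇒ no cruise
v_peak = √(36·4) = √144 = 12
t_a = 12/4 = 3; t_c = 0
T = 2·3 = 6

t_a=3 t_c=0 v_peak=12 T=6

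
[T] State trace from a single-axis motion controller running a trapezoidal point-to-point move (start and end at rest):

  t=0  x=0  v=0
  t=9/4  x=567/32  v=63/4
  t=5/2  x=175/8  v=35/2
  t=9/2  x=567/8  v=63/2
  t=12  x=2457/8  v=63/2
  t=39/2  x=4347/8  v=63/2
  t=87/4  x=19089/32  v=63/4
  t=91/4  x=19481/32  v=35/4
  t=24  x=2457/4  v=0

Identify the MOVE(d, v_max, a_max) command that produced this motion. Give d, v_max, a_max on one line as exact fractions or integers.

final state: t=24, x=2457/4, v=0 → d = 2457/4
a_max = (63/4−0)/(9/4−0) = 7
max v = 63/2 over t∈[9/2,39/2] → v_max = 63/2
check: 63/2·(9/2+15) = 2457/4 ✓

d=2457/4 v_max=63/2 a_max=7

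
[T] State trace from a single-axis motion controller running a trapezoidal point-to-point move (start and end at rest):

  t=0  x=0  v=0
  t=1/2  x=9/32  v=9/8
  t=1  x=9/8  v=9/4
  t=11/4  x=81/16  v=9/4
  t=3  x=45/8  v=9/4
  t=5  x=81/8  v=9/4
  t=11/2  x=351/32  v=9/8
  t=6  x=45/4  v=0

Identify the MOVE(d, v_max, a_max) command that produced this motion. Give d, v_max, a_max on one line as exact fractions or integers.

d=45/4 v_max=9/4 a_max=9/4

final state: t=6, x=45/4, v=0 → d = 45/4
a_max = (9/8−0)/(1/2−0) = 9/4
max v = 9/4 over t∈[1,5] → v_max = 9/4
check: 9/4·(1+4) = 45/4 ✓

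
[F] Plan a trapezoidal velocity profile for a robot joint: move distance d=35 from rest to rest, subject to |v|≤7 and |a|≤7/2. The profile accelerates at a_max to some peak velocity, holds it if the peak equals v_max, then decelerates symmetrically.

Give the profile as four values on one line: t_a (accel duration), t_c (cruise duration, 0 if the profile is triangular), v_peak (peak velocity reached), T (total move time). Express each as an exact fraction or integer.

vₘ²/aₘ = 7²/(7/2) = 14
35 ≥ 14 → trapezoidal
t_a = 7/(7/2) = 2; v_peak = 7
d_cruise = 35 − 14 = 21; t_c = 21/7 = 3
T = 2·2 + 3 = 7

t_a=2 t_c=3 v_peak=7 T=7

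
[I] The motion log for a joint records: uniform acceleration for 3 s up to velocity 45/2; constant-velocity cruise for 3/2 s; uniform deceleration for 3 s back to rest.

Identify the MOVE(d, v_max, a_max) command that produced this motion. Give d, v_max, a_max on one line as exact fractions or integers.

d=405/4 v_max=45/2 a_max=15/2

a_max = (45/2)/3 = 15/2
d_a = ½·45/2·3 = 135/4; d_c = 45/2·3/2 = 135/4
d = 2·135/4 + 135/4 = 405/4
t_c = 3/2 > 0 so v_max = 45/2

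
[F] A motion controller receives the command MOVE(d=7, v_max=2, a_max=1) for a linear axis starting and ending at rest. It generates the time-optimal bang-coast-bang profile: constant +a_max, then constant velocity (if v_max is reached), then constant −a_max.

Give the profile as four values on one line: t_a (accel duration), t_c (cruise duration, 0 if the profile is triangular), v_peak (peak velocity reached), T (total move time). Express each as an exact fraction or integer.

t_a=2 t_c=3/2 v_peak=2 T=11/2

v_max²/a_max = 2²/1 = 4
7 ≥ 4 → trapezoidal
t_a = 2/1 = 2; v_peak = 2
d_cruise = 7 − 4 = 3; t_c = 3/2
T = 2·2 + 3/2 = 11/2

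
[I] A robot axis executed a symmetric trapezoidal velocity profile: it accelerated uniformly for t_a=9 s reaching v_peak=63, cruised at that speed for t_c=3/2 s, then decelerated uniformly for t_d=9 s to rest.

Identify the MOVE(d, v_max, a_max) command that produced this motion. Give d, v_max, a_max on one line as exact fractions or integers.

a_max = 63/9 = 7
d_a = ½·63·9 = 567/2; d_c = 63·3/2 = 189/2
d = 2·567/2 + 189/2 = 1323/2
t_c = 3/2 > 0 → v_max = v_peak = 63

d=1323/2 v_max=63 a_max=7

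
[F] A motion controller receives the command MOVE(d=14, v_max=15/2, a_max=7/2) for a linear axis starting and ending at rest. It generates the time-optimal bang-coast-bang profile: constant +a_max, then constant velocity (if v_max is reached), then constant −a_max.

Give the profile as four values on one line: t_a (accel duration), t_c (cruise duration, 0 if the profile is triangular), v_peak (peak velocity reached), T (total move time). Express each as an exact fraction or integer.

t_a=2 t_c=0 v_peak=7 T=4

vₘ²/aₘ = (15/2)²/(7/2) = 225/14
14 < 225/14 so t_c = 0
v_peak = √(14·7/2) = √49 = 7
t_a = 7/(7/2) = 2; t_c = 0
T = 2·2 = 4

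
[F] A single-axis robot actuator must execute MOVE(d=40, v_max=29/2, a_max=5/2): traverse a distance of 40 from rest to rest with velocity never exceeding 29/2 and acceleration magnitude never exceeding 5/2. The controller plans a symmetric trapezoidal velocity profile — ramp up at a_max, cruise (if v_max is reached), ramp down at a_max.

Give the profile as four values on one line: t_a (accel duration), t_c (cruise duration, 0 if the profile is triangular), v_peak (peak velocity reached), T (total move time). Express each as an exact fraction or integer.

(v_max)²/a_max = (29/2)²/(5/2) = 841/10
40 < 841/10 so t_c = 0
v_peak = √(40·5/2) = √100 = 10
t_a = 10/(5/2) = 4; t_c = 0
T = 2·4 = 8

t_a=4 t_c=0 v_peak=10 T=8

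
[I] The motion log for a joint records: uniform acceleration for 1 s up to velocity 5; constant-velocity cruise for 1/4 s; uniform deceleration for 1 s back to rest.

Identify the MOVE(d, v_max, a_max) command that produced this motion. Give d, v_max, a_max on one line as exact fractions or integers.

a_max = 5/1 = 5
d_a = ½·5·1 = 5/2; d_c = 5·1/4 = 5/4
d = 2·5/2 + 5/4 = 25/4
t_c = 1/4 > 0 ⇒ limit active, v_max = 5

d=25/4 v_max=5 a_max=5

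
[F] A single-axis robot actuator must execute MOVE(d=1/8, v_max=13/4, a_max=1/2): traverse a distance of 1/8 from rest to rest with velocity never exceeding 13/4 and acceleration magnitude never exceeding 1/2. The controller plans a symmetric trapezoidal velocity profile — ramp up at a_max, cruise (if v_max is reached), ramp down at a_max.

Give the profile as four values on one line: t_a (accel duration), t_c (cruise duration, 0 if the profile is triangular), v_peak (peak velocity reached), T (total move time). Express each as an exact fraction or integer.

t_a=1/2 t_c=0 v_peak=1/4 T=1

v_max²/a_max = (13/4)²/(1/2) = 169/8
1/8 < 169/8 → triangular
v_peak = √(1/8·1/2) = √(1/16) = 1/4
t_a = (1/4)/(1/2) = 1/2; t_c = 0
T = 2·1/2 = 1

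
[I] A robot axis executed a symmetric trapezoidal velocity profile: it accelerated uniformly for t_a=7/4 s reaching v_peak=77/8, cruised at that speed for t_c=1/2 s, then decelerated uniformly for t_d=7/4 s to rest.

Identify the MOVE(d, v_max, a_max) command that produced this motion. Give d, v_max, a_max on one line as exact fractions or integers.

d=693/32 v_max=77/8 a_max=11/2

a_max = (77/8)/(7/4) = 11/2
d_a = ½·77/8·7/4 = 539/64; d_c = 77/8·1/2 = 77/16
d = 2·539/64 + 77/16 = 693/32
t_c = 1/2 > 0 → v_max = v_peak = 77/8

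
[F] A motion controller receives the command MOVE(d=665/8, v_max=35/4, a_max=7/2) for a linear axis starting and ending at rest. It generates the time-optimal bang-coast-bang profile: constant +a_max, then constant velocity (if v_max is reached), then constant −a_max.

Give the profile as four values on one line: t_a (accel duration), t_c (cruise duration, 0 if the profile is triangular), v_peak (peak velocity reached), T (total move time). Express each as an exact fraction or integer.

v_max²/a_max = (35/4)²/(7/2) = 175/8
665/8 ≥ 175/8 so v_max reached
t_a = (35/4)/(7/2) = 5/2; v_peak = 35/4
d_cruise = 665/8 − 175/8 = 245/4; t_c = (245/4)/(35/4) = 7
T = 2·5/2 + 7 = 12

t_a=5/2 t_c=7 v_peak=35/4 T=12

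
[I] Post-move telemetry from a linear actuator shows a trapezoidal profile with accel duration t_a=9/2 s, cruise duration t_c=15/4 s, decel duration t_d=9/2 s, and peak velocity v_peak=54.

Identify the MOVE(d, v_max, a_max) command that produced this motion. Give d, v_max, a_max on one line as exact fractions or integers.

d=891/2 v_max=54 a_max=12

a_max = 54/(9/2) = 12
d_a = ½·54·9/2 = 243/2; d_c = 54·15/4 = 405/2
d = 2·243/2 + 405/2 = 891/2
t_c = 15/4 > 0 so v_max = 54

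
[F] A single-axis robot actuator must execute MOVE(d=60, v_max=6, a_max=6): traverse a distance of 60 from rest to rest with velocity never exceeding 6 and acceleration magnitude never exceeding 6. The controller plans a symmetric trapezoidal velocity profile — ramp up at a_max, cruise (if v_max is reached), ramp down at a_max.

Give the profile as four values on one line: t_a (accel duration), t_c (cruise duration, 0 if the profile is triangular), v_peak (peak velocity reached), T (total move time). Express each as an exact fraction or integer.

t_a=1 t_c=9 v_peak=6 T=11

vₘ²/aₘ = 6²/6 = 6
60 ≥ 6 so v_max reached
t_a = 6/6 = 1; v_peak = 6
d_cruise = 60 − 6 = 54; t_c = 54/6 = 9
T = 2·1 + 9 = 11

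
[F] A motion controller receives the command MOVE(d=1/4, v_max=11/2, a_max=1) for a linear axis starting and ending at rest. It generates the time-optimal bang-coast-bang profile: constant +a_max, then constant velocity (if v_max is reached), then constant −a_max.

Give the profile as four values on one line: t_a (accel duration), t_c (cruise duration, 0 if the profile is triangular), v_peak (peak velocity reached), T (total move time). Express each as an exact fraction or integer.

t_a=1/2 t_c=0 v_peak=1/2 T=1

(v_max)²/a_max = (11/2)²/1 = 121/4
1/4 < 121/4 → triangular
v_peak = √(1/4·1) = √(1/4) = 1/2
t_a = (1/2)/1 = 1/2; t_c = 0
T = 2·1/2 = 1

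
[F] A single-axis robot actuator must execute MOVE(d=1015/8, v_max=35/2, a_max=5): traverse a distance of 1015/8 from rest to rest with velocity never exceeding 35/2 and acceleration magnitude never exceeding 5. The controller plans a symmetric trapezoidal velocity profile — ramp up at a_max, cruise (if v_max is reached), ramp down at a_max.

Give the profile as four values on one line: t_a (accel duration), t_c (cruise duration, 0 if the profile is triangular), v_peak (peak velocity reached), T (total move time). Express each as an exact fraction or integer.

vₘ²/aₘ = (35/2)²/5 = 245/4
1015/8 ≥ 245/4 ⇒ cruise phase
t_a = (35/2)/5 = 7/2; v_peak = 35/2
d_cruise = 1015/8 − 245/4 = 525/8; t_c = (525/8)/(35/2) = 15/4
T = 2·7/2 + 15/4 = 43/4

t_a=7/2 t_c=15/4 v_peak=35/2 T=43/4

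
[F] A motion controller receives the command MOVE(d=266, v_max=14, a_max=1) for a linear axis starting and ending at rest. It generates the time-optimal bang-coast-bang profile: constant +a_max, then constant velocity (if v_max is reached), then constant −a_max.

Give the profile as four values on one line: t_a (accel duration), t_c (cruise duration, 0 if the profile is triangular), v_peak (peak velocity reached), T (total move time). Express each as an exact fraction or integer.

t_a=14 t_c=5 v_peak=14 T=33

(v_max)²/a_max = 14²/1 = 196
266 ≥ 196 → trapezoidal
t_a = 14/1 = 14; v_peak = 14
d_cruise = 266 − 196 = 70; t_c = 70/14 = 5
T = 2·14 + 5 = 33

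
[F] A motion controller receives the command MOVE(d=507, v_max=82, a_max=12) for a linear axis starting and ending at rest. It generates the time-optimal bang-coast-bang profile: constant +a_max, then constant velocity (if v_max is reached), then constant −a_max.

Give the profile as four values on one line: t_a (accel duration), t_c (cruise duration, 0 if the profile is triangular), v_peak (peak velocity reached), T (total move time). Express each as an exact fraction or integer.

t_a=13/2 t_c=0 v_peak=78 T=13

(v_max)²/a_max = 82²/12 = 1681/3
507 < 1681/3 → triangular
v_peak = √(507·12) = √6084 = 78
t_a = 78/12 = 13/2; t_c = 0
T = 2·13/2 = 13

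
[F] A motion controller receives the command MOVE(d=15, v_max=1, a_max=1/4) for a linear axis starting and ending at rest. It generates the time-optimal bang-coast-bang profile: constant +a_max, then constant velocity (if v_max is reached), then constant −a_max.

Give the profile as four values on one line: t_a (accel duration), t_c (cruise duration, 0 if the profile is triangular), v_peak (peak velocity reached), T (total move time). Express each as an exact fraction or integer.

t_a=4 t_c=11 v_peak=1 T=19

vₘ²/aₘ = 1²/(1/4) = 4
15 ≥ 4 so v_max reached
t_a = 1/(1/4) = 4; v_peak = 1
d_cruise = 15 − 4 = 11; t_c = 11/1 = 11
T = 2·4 + 11 = 19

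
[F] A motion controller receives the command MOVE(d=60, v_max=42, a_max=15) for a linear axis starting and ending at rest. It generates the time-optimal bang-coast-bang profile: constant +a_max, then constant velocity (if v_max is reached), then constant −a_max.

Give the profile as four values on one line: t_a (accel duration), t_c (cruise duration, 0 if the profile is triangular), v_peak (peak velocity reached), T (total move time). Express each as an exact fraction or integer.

t_a=2 t_c=0 v_peak=30 T=4

vₘ²/aₘ = 42²/15 = 588/5
60 < 588/5 → triangular
v_peak = √(60·15) = √900 = 30
t_a = 30/15 = 2; t_c = 0
T = 2·2 = 4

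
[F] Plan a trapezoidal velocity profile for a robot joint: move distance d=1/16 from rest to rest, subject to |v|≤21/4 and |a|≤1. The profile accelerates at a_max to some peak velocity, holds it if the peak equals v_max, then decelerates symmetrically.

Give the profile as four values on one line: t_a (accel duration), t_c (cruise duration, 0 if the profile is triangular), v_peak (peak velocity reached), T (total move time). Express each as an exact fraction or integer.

vₘ²/aₘ = (21/4)²/1 = 441/16
1/16 < 441/16 so t_c = 0
v_peak = √(1/16·1) = √(1/16) = 1/4
t_a = (1/4)/1 = 1/4; t_c = 0
T = 2·1/4 = 1/2

t_a=1/4 t_c=0 v_peak=1/4 T=1/2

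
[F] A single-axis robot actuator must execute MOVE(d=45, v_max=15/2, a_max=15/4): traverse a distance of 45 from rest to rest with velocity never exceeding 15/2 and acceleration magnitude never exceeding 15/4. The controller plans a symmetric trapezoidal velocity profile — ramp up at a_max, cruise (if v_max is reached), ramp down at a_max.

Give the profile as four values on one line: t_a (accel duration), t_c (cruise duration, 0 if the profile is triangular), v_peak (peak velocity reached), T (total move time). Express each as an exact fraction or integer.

vₘ²/aₘ = (15/2)²/(15/4) = 15
45 ≥ 15 so v_max reached
t_a = (15/2)/(15/4) = 2; v_peak = 15/2
d_cruise = 45 − 15 = 30; t_c = 30/(15/2) = 4
T = 2·2 + 4 = 8

t_a=2 t_c=4 v_peak=15/2 T=8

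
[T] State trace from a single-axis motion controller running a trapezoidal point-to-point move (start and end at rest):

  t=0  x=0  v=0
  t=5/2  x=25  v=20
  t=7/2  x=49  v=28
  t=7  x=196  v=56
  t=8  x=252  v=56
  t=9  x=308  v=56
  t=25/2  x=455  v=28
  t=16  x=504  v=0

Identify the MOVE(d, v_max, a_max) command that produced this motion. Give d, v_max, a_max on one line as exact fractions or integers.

final state: t=16, x=504, v=0 → d = 504
a_max = (20−0)/(5/2−0) = 8
max v = 56 over t∈[7,9] → v_max = 56
check: 56·(7+2) = 504 ✓

d=504 v_max=56 a_max=8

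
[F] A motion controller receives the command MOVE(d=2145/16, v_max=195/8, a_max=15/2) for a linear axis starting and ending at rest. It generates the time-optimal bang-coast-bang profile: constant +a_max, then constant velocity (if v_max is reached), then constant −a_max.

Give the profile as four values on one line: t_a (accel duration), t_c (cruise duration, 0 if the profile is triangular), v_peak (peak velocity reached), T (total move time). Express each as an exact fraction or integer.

(v_max)²/a_max = (195/8)²/(15/2) = 2535/32
2145/16 ≥ 2535/32 ⇒ cruise phase
t_a = (195/8)/(15/2) = 13/4; v_peak = 195/8
d_cruise = 2145/16 − 2535/32 = 1755/32; t_c = (1755/32)/(195/8) = 9/4
T = 2·13/4 + 9/4 = 35/4

t_a=13/4 t_c=9/4 v_peak=195/8 T=35/4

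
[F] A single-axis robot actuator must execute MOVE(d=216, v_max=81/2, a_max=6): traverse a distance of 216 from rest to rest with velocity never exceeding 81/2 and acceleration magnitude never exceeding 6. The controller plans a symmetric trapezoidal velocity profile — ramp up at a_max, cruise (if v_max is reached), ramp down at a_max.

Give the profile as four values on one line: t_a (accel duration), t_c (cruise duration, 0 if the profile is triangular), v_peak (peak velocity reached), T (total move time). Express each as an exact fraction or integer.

(v_max)²/a_max = (81/2)²/6 = 2187/8
216 < 2187/8 → triangular
v_peak = √(216·6) = √1296 = 36
t_a = 36/6 = 6; t_c = 0
T = 2·6 = 12

t_a=6 t_c=0 v_peak=36 T=12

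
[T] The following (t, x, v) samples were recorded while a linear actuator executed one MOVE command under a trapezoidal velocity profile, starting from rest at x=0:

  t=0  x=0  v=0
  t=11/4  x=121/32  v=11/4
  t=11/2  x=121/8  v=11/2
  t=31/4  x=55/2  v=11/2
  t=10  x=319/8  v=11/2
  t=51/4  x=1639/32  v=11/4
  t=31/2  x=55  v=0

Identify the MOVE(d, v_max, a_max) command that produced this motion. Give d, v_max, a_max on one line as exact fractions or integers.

d=55 v_max=11/2 a_max=1

final state: t=31/2, x=55, v=0 → d = 55
a_max = (11/4−0)/(11/4−0) = 1
max v = 11/2 over t∈[11/2,10] → v_max = 11/2
check: 11/2·(11/2+9/2) = 55 ✓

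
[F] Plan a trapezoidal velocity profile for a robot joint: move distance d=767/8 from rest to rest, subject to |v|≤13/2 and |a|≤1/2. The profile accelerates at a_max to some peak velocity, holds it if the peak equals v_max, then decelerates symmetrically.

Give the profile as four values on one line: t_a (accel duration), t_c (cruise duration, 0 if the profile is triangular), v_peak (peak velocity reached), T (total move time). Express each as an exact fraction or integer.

t_a=13 t_c=7/4 v_peak=13/2 T=111/4

vₘ²/aₘ = (13/2)²/(1/2) = 169/2
767/8 ≥ 169/2 ⇒ cruise phase
t_a = (13/2)/(1/2) = 13; v_peak = 13/2
d_cruise = 767/8 − 169/2 = 91/8; t_c = (91/8)/(13/2) = 7/4
T = 2·13 + 7/4 = 111/4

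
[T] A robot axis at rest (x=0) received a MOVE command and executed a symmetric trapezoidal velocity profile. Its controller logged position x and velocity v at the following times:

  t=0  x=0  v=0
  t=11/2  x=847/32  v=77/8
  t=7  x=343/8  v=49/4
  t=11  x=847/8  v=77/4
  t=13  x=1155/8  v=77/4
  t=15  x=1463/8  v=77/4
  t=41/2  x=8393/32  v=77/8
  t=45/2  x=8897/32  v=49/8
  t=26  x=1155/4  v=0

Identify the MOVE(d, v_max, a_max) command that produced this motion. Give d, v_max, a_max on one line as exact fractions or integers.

d=1155/4 v_max=77/4 a_max=7/4

final state: t=26, x=1155/4, v=0 → d = 1155/4
a_max = (77/8−0)/(11/2−0) = 7/4
max v = 77/4 over t∈[11,15] → v_max = 77/4
check: 77/4·(11+4) = 1155/4 ✓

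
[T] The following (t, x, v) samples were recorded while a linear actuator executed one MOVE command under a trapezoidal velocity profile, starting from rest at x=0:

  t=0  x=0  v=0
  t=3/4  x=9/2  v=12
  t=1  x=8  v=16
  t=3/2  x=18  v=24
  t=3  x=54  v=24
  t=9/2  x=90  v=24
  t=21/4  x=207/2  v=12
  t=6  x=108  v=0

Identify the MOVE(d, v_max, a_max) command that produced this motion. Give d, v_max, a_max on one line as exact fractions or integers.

d=108 v_max=24 a_max=16

final state: t=6, x=108, v=0 → d = 108
a_max = (12−0)/(3/4−0) = 16
max v = 24 over t∈[3/2,9/2] → v_max = 24
check: 24·(3/2+3) = 108 ✓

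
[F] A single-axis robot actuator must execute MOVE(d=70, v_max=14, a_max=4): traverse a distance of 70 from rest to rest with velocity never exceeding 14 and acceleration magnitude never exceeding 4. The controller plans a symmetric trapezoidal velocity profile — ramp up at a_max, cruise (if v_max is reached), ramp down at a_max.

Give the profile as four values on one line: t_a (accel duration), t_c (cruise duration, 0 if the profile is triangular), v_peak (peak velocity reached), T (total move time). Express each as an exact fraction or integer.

t_a=7/2 t_c=3/2 v_peak=14 T=17/2

(v_max)²/a_max = 14²/4 = 49
70 ≥ 49 so v_max reached
t_a = 14/4 = 7/2; v_peak = 14
d_cruise = 70 − 49 = 21; t_c = 21/14 = 3/2
T = 2·7/2 + 3/2 = 17/2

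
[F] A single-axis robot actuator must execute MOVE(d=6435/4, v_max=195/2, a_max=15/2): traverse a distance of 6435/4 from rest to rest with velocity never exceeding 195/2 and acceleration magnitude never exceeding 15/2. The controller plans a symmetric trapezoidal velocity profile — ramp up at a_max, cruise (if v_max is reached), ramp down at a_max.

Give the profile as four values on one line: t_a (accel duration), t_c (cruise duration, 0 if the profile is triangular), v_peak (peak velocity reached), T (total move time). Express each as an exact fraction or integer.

vₘ²/aₘ = (195/2)²/(15/2) = 2535/2
6435/4 ≥ 2535/2 ⇒ cruise phase
t_a = (195/2)/(15/2) = 13; v_peak = 195/2
d_cruise = 6435/4 − 2535/2 = 1365/4; t_c = (1365/4)/(195/2) = 7/2
T = 2·13 + 7/2 = 59/2

t_a=13 t_c=7/2 v_peak=195/2 T=59/2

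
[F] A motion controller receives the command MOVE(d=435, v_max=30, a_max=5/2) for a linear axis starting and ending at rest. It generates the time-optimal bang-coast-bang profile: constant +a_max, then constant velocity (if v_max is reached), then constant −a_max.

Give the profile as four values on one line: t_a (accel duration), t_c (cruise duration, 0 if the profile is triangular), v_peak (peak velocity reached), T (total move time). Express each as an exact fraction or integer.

vₘ²/aₘ = 30²/(5/2) = 360
435 ≥ 360 ⇒ cruise phase
t_a = 30/(5/2) = 12; v_peak = 30
d_cruise = 435 − 360 = 75; t_c = 75/30 = 5/2
T = 2·12 + 5/2 = 53/2

t_a=12 t_c=5/2 v_peak=30 T=53/2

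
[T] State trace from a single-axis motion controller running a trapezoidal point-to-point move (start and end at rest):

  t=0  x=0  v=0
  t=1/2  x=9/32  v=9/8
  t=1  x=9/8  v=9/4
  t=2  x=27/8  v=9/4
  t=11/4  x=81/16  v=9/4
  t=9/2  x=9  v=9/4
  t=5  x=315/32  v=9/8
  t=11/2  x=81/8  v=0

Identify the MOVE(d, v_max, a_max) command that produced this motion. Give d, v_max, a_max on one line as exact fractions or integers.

final state: t=11/2, x=81/8, v=0 → d = 81/8
a_max = (9/8−0)/(1/2−0) = 9/4
max v = 9/4 over t∈[1,9/2] → v_max = 9/4
check: 9/4·(1+7/2) = 81/8 ✓

d=81/8 v_max=9/4 a_max=9/4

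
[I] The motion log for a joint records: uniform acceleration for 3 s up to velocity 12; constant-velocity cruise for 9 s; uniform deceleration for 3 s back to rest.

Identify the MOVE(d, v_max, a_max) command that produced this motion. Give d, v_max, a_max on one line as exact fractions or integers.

a_max = 12/3 = 4
d_a = ½·12·3 = 18; d_c = 12·9 = 108
d = 2·18 + 108 = 144
t_c = 9 > 0 → v_max = v_peak = 12

d=144 v_max=12 a_max=4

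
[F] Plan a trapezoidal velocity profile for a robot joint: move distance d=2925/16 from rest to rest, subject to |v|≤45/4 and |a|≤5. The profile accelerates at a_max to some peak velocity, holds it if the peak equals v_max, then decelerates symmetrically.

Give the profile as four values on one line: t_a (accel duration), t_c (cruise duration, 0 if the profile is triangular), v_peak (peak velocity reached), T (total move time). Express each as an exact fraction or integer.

t_a=9/4 t_c=14 v_peak=45/4 T=37/2

vₘ²/aₘ = (45/4)²/5 = 405/16
2925/16 ≥ 405/16 → trapezoidal
t_a = (45/4)/5 = 9/4; v_peak = 45/4
d_cruise = 2925/16 − 405/16 = 315/2; t_c = (315/2)/(45/4) = 14
T = 2·9/4 + 14 = 37/2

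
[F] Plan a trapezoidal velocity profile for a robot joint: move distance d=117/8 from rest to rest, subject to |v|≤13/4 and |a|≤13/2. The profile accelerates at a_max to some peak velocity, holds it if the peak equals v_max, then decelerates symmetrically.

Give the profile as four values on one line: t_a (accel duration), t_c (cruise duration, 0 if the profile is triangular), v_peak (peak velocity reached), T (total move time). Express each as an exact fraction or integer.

vₘ²/aₘ = (13/4)²/(13/2) = 13/8
117/8 ≥ 13/8 → trapezoidal
t_a = (13/4)/(13/2) = 1/2; v_peak = 13/4
d_cruise = 117/8 − 13/8 = 13; t_c = 13/(13/4) = 4
T = 2·1/2 + 4 = 5

t_a=1/2 t_c=4 v_peak=13/4 T=5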